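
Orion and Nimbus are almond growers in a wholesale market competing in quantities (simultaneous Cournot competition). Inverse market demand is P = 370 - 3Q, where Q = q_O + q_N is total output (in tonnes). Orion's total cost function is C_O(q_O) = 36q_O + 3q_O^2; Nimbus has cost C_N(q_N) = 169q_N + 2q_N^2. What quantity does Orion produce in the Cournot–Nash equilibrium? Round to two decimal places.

24.66

Orion's profit: π_O = (370 - 3Q)q_O - (36q_O + 3q_O²). Setting ∂π_O/∂q_O = 0: 334 - 12q_O - 3(q_N) = 0.
Nimbus's first-order condition: 201 - 10q_N - 3(q_O) = 0.
Best responses: q_O = (334 - 3q_N)/12, q_N = (201 - 3q_O)/10.
Solving the pair: q_O = 24.6577, q_N = 470/37.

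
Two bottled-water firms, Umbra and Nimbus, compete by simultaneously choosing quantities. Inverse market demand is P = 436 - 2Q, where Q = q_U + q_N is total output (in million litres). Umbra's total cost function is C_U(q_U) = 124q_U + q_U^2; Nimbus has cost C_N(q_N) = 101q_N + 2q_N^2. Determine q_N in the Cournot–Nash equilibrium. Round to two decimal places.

31.50

Umbra's profit: π_U = (436 - 2Q)q_U - (124q_U + q_U²). Setting ∂π_U/∂q_U = 0: 312 - 6q_U - 2(q_N) = 0.
Nimbus's first-order condition: 335 - 8q_N - 2(q_U) = 0.
Best responses: q_U = (312 - 2q_N)/6, q_N = (335 - 2q_U)/8.
Substituting one into the other gives q_U = 83/2 and q_N = 63/2.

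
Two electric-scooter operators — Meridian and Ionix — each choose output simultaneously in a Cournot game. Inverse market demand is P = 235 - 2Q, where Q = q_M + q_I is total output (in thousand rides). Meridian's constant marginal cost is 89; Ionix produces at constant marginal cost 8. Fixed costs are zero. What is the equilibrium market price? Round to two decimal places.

110.67

Meridian's profit: π_M = (235 - 2Q)q_M - (89q_M). Setting ∂π_M/∂q_M = 0: 146 - 4q_M - 2(q_I) = 0.
Ionix's first-order condition: 227 - 4q_I - 2(q_M) = 0.
So q_M = (146 - 2q_I)/4 and q_I = (227 - 2q_M)/4.
Substituting one into the other gives q_M = 65/6 and q_I = 154/3.
Total output Q = 373/6, so price P = 235 - 2·(373/6) = 332/3.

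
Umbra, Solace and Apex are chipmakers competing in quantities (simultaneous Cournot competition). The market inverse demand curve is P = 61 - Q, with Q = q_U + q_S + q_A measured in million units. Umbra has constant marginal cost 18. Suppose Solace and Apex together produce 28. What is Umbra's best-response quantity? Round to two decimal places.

With rivals' combined output fixed at 28, Umbra's profit is π_U = (61 - 28 - q_U)q_U - (18q_U) = (33 - q_U)q_U - (18q_U).
∂π_U/∂q_U = 15 - 2q_U = 0, so q_U = 15/2.

7.50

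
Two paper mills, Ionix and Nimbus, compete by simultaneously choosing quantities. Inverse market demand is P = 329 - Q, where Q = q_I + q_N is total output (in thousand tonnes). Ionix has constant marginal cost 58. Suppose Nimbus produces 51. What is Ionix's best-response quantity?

110

With the rival's output fixed at 51, Ionix's profit is π_I = (329 - 51 - q_I)q_I - (58q_I) = (278 - q_I)q_I - (58q_I).
∂π_I/∂q_I = 220 - 2q_I = 0, so q_I = 110.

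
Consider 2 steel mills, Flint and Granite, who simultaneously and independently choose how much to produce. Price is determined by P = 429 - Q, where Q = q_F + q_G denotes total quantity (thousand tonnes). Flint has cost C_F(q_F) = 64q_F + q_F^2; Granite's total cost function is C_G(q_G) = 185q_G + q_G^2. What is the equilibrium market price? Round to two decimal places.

Flint's profit: π_F = (429 - Q)q_F - (64q_F + q_F²). Setting ∂π_F/∂q_F = 0: 365 - 4q_F - (q_G) = 0.
Granite's profit: π_G = (429 - Q)q_G - (185q_G + q_G²). Setting ∂π_G/∂q_G = 0: 244 - 4q_G - (q_F) = 0.
Rearranging gives the reaction functions q_F = (365 - q_G)/4 and q_G = (244 - q_F)/4.
Solving the pair: q_F = 1216/15, q_G = 611/15.
Total output Q = 609/5, so price P = 429 - 609/5 = 1536/5.

307.20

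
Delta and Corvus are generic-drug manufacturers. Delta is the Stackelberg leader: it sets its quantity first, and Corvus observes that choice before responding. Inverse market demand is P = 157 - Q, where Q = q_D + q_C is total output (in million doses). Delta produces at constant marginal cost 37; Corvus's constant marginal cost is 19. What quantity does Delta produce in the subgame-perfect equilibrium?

51

The follower Corvus best-responds to any q_D: π_C = (157 - Q)q_C - 19q_C.
Follower FOC: 138 - q_D - 2q_C = 0, so q_C(q_D) = (138 - q_D)/2.
The leader anticipates this reaction. Substituting into P = 157 - Q gives P = 88 - (1/2)q_D, so π_D = (88 - (1/2)q_D)q_D - 37q_D.
Maximising: ∂π_D/∂q_D = 51 - q_D = 0, giving q_D = 51.
Then q_C = (138 - 51)/2 = 87/2.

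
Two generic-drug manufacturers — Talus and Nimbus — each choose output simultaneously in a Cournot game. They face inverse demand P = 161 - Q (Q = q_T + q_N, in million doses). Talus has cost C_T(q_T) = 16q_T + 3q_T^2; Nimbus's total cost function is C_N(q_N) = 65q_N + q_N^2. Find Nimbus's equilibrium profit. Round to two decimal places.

Talus's profit: π_T = (161 - Q)q_T - (16q_T + 3q_T²). Setting ∂π_T/∂q_T = 0: 145 - 8q_T - (q_N) = 0.
Nimbus's first-order condition: 96 - 4q_N - (q_T) = 0.
Rearranging gives the reaction functions q_T = (145 - q_N)/8 and q_N = (96 - q_T)/4.
Substituting one into the other gives q_T = 484/31 and q_N = 623/31.
Price P = 161 - 1107/31 = 125.2903.
Nimbus's profit: 125.2903·(623/31) - 65·(623/31) - (623/31)² = 807.7607.

807.76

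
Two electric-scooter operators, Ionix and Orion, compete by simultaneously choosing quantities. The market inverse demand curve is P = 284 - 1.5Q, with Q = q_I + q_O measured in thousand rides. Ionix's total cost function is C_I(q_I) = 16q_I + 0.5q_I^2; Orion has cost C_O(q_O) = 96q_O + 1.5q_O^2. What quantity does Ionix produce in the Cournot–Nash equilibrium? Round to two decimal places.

60.97

Ionix's profit: π_I = (284 - 1.5Q)q_I - (16q_I + (1/2)q_I²). Setting ∂π_I/∂q_I = 0: 268 - 4q_I - (3/2)(q_O) = 0.
Orion's profit: π_O = (284 - 1.5Q)q_O - (96q_O + (3/2)q_O²). Setting ∂π_O/∂q_O = 0: 188 - 6q_O - (3/2)(q_I) = 0.
Best responses: q_I = (268 - (3/2)q_O)/4, q_O = (188 - (3/2)q_I)/6.
Solving the pair: q_I = 1768/29, q_O = 1400/87.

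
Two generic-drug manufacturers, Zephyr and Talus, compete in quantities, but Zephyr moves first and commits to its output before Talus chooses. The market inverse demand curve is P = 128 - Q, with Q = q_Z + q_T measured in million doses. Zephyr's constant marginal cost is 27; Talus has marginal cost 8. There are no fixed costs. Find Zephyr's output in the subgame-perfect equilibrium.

41

Solve by backward induction. Given q_Z, the follower Talus maximises π_T = (128 - q_Z - q_T)q_T - 8q_T.
Setting the follower's marginal profit to zero, 120 - q_Z - 2q_T = 0, i.e. q_T = (120 - q_Z)/2.
Zephyr substitutes q_T(q_Z) into its own profit: π_Z = q_Z(128 - q_Z - (120 - q_Z)/2) - 27q_Z = (68 - (1/2)q_Z)q_Z - 27q_Z.
Maximising: ∂π_Z/∂q_Z = 41 - q_Z = 0, giving q_Z = 41.
Then q_T = (120 - 41)/2 = 79/2.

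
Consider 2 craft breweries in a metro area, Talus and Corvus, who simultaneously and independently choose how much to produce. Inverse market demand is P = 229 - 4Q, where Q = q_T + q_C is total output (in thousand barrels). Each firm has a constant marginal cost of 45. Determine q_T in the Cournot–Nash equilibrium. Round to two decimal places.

15.33

Each firm earns π_i = (229 - 4Q)q_i - 45q_i.
Setting ∂π_i/∂q_i = 0 with rivals' quantities fixed: 184 - 8q_i - 4q_j = 0.
With identical firms every q_j equals q_i, so q_j = q_i and 184 = 12q_i, giving q_i = 46/3.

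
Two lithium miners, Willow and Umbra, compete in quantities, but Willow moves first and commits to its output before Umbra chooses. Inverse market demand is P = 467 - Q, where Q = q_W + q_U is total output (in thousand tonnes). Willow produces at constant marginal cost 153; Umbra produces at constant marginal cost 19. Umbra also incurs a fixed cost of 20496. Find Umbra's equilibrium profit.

Solve by backward induction. Given q_W, the follower Umbra maximises π_U = (467 - q_W - q_U)q_U - 19q_U.
∂π_U/∂q_U = 448 - q_W - 2q_U = 0 gives the reaction function q_U = (448 - q_W)/2.
The leader anticipates this reaction. Substituting into P = 467 - Q gives P = 243 - (1/2)q_W, so π_W = (243 - (1/2)q_W)q_W - 153q_W.
The leader's first-order condition 90 - q_W = 0 yields q_W = 90.
Then q_U = (448 - 90)/2 = 179.
Price P = 467 - 269 = 198.
Umbra's profit: (198 - 19)·179 - 20496 = 11545.

11545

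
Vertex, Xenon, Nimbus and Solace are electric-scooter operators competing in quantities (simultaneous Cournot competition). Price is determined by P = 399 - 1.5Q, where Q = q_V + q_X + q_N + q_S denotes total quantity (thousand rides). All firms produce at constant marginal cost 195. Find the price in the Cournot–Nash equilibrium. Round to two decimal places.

A representative firm's profit is π_i = q_i(399 - 1.5Q) - 195q_i.
Setting ∂π_i/∂q_i = 0 with rivals' quantities fixed: 204 - 3q_i - (3/2)·Σ_{j≠i} q_j = 0.
By symmetry each firm produces the same amount; substituting Σ_{j≠i} q_j = 3q_i yields q_i = 204/(15/2) = 136/5.
Total output Q = 544/5, so price P = 399 - (3/2)·(544/5) = 1179/5.

235.80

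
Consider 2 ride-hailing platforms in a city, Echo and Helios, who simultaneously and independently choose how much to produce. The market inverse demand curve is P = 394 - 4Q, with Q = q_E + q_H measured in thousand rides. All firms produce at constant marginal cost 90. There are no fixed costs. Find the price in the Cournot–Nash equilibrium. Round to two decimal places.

191.33

Each firm earns π_i = (394 - 4Q)q_i - 90q_i.
First-order condition (treating rivals' output as given): 304 - 8q_i - 4q_j = 0.
By symmetry each firm produces the same amount; substituting q_j = q_i yields q_i = 304/12 = 76/3.
Total output Q = 152/3, so price P = 394 - 4·(152/3) = 574/3.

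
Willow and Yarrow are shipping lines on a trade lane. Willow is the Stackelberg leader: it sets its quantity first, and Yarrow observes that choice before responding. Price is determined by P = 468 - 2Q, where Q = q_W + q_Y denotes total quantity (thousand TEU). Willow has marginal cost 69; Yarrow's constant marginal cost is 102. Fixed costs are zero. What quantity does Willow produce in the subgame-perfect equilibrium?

Solve by backward induction. Given q_W, the follower Yarrow maximises π_Y = (468 - 2q_W - 2q_Y)q_Y - 102q_Y.
∂π_Y/∂q_Y = 366 - 2q_W - 4q_Y = 0 gives the reaction function q_Y = (366 - 2q_W)/4.
The leader anticipates this reaction. Substituting into P = 468 - 2Q gives P = 285 - q_W, so π_W = (285 - q_W)q_W - 69q_W.
Leader FOC: 216 - 2q_W = 0, so q_W = 108.
Then q_Y = (366 - 2·108)/4 = 75/2.

108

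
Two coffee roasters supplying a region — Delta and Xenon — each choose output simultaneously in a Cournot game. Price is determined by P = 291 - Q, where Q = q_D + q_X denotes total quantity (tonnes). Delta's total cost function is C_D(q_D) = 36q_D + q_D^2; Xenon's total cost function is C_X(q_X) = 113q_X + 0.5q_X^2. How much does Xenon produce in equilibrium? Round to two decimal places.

Delta's profit: π_D = (291 - Q)q_D - (36q_D + q_D²). Setting ∂π_D/∂q_D = 0: 255 - 4q_D - (q_X) = 0.
Xenon's first-order condition: 178 - 3q_X - (q_D) = 0.
Best responses: q_D = (255 - q_X)/4, q_X = (178 - q_D)/3.
Substituting one into the other gives q_D = 587/11 and q_X = 457/11.

41.55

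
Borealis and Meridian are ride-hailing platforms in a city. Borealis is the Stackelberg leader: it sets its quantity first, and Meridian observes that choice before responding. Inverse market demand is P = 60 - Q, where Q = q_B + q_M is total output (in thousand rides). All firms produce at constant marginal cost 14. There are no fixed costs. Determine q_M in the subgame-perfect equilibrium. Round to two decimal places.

The follower Meridian best-responds to any q_B: π_M = (60 - Q)q_M - 14q_M.
∂π_M/∂q_M = 46 - q_B - 2q_M = 0 gives the reaction function q_M = (46 - q_B)/2.
The leader anticipates this reaction. Substituting into P = 60 - Q gives P = 37 - (1/2)q_B, so π_B = (37 - (1/2)q_B)q_B - 14q_B.
Maximising: ∂π_B/∂q_B = 23 - q_B = 0, giving q_B = 23.
Then q_M = (46 - 23)/2 = 23/2.

11.50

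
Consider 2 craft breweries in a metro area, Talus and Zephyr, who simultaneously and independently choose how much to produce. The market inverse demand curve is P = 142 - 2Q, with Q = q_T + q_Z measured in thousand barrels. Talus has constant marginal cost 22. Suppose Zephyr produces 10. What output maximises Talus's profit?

With the rival's output fixed at 10, Talus's profit is π_T = (142 - 2·10 - 2q_T)q_T - (22q_T) = (122 - 2q_T)q_T - (22q_T).
∂π_T/∂q_T = 100 - 4q_T = 0, so q_T = 25.

25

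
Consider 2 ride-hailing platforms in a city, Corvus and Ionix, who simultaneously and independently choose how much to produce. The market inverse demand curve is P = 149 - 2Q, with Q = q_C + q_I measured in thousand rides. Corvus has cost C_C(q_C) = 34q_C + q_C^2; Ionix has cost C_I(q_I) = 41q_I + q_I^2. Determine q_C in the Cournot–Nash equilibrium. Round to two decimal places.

Corvus's profit: π_C = (149 - 2Q)q_C - (34q_C + q_C²). Setting ∂π_C/∂q_C = 0: 115 - 6q_C - 2(q_I) = 0.
Ionix's profit: π_I = (149 - 2Q)q_I - (41q_I + q_I²). Setting ∂π_I/∂q_I = 0: 108 - 6q_I - 2(q_C) = 0.
Best responses: q_C = (115 - 2q_I)/6, q_I = (108 - 2q_C)/6.
Solving the pair: q_C = 237/16, q_I = 209/16.

14.81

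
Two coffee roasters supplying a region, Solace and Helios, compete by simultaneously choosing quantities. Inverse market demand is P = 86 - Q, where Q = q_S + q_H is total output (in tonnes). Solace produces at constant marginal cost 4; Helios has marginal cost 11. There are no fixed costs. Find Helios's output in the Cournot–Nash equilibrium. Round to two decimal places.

22.67

Solace's profit: π_S = (86 - Q)q_S - (4q_S). Setting ∂π_S/∂q_S = 0: 82 - 2q_S - (q_H) = 0.
Helios's first-order condition: 75 - 2q_H - (q_S) = 0.
Best responses: q_S = (82 - q_H)/2, q_H = (75 - q_S)/2.
Substituting one into the other gives q_S = 89/3 and q_H = 68/3.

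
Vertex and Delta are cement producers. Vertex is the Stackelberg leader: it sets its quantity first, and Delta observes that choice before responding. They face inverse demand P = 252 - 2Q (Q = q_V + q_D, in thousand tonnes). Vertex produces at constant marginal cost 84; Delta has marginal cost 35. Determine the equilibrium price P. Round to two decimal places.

113.75

The follower Delta best-responds to any q_V: π_D = (252 - 2Q)q_D - 35q_D.
Setting the follower's marginal profit to zero, 217 - 2q_V - 4q_D = 0, i.e. q_D = (217 - 2q_V)/4.
The leader anticipates this reaction. Substituting into P = 252 - 2Q gives P = 287/2 - q_V, so π_V = (287/2 - q_V)q_V - 84q_V.
Maximising: ∂π_V/∂q_V = 119/2 - 2q_V = 0, giving q_V = 119/4.
Then q_D = (217 - 2·(119/4))/4 = 315/8.
Total output Q = 553/8, so price P = 252 - 2·(553/8) = 455/4.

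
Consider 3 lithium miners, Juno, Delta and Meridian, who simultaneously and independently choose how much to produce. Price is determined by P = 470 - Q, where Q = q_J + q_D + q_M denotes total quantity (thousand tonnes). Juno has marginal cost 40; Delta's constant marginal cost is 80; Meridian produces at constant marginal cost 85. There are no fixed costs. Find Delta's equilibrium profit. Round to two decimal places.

7876.56

Juno's profit: π_J = (470 - Q)q_J - (40q_J). Setting ∂π_J/∂q_J = 0: 430 - 2q_J - (q_D + q_M) = 0.
Delta's profit: π_D = (470 - Q)q_D - (80q_D). Setting ∂π_D/∂q_D = 0: 390 - 2q_D - (q_J + q_M) = 0.
Meridian's profit: π_M = (470 - Q)q_M - (85q_M). Setting ∂π_M/∂q_M = 0: 385 - 2q_M - (q_J + q_D) = 0.
Adding the 3 conditions: 1205 − 2Q − 2Q = 0, i.e. Q = 1205/4.
Back-substituting: q_J = (430 − 1205/4) = 515/4, q_D = (390 − 1205/4) = 355/4, q_M = (385 − 1205/4) = 335/4.
Price P = 470 - 1205/4 = 675/4.
Delta's profit: (675/4 - 80)·(355/4) = 7876.5625.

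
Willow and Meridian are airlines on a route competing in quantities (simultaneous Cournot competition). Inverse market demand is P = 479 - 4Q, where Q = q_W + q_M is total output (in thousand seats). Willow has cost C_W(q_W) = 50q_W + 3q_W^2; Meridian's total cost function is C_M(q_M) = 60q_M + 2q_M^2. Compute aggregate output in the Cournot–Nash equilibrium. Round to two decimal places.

50.14

Willow's profit: π_W = (479 - 4Q)q_W - (50q_W + 3q_W²). Setting ∂π_W/∂q_W = 0: 429 - 14q_W - 4(q_M) = 0.
Meridian's first-order condition: 419 - 12q_M - 4(q_W) = 0.
Best responses: q_W = (429 - 4q_M)/14, q_M = (419 - 4q_W)/12.
Substituting one into the other gives q_W = 434/19 and q_M = 27.3026.
Total output Q = 434/19 + 27.3026 = 50.1447.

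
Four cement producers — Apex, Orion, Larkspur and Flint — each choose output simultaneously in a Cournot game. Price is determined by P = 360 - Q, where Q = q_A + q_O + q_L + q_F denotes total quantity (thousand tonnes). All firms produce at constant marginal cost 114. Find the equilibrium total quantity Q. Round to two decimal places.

A representative firm's profit is π_i = q_i(360 - Q) - 114q_i.
First-order condition (treating rivals' output as given): 246 - 2q_i - Σ_{j≠i} q_j = 0.
By symmetry each firm produces the same amount; substituting Σ_{j≠i} q_j = 3q_i yields q_i = 246/5.
Total output Q = 246/5 + 246/5 + 246/5 + 246/5 = 984/5.

196.80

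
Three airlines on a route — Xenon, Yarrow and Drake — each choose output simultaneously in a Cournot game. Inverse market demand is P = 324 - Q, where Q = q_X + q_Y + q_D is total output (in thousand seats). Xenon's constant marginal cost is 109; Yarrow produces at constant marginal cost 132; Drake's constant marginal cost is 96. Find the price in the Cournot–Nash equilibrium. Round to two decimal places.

165.25

Xenon's profit: π_X = (324 - Q)q_X - (109q_X). Setting ∂π_X/∂q_X = 0: 215 - 2q_X - (q_Y + q_D) = 0.
Yarrow's first-order condition: 192 - 2q_Y - (q_X + q_D) = 0.
Drake's first-order condition: 228 - 2q_D - (q_X + q_Y) = 0.
Adding the 3 conditions: 635 − 2Q − 2Q = 0, i.e. Q = 635/4.
Back-substituting: q_X = (215 − 635/4) = 225/4, q_Y = (192 − 635/4) = 133/4, q_D = (228 − 635/4) = 277/4.
Total output Q = 635/4, so price P = 324 - 635/4 = 661/4.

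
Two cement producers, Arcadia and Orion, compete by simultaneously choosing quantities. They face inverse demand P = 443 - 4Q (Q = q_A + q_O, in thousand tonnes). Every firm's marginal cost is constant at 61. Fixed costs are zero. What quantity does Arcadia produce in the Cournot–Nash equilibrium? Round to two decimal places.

Each firm earns π_i = (443 - 4Q)q_i - 61q_i.
Setting ∂π_i/∂q_i = 0 with rivals' quantities fixed: 382 - 8q_i - 4q_j = 0.
By symmetry each firm produces the same amount; substituting q_j = q_i yields q_i = 382/12 = 191/6.

31.83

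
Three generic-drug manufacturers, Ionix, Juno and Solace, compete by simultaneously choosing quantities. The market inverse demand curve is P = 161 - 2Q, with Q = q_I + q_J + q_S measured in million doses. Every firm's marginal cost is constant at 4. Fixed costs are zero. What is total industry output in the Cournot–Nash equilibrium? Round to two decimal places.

A representative firm's profit is π_i = q_i(161 - 2Q) - 4q_i.
First-order condition (treating rivals' output as given): 157 - 4q_i - 2·Σ_{j≠i} q_j = 0.
With identical firms every q_j equals q_i, so Σ_{j≠i} q_j = 2q_i and 157 = 8q_i, giving q_i = 157/8.
Total output Q = 157/8 + 157/8 + 157/8 = 471/8.

58.88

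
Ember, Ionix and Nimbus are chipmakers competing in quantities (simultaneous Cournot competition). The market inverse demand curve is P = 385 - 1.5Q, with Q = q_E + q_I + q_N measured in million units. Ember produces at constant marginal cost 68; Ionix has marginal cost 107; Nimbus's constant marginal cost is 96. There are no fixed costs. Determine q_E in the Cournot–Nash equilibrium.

64

Ember's profit: π_E = (385 - 1.5Q)q_E - (68q_E). Setting ∂π_E/∂q_E = 0: 317 - 3q_E - (3/2)(q_I + q_N) = 0.
Ionix's first-order condition: 278 - 3q_I - (3/2)(q_E + q_N) = 0.
Nimbus's profit: π_N = (385 - 1.5Q)q_N - (96q_N). Setting ∂π_N/∂q_N = 0: 289 - 3q_N - (3/2)(q_E + q_I) = 0.
Summing all 3 equations gives 884 − 6Q = 0, hence Q = 442/3.
Back-substituting: q_E = (317 − 221)/(3/2) = 64, q_I = (278 − 221)/(3/2) = 38, q_N = (289 − 221)/(3/2) = 136/3.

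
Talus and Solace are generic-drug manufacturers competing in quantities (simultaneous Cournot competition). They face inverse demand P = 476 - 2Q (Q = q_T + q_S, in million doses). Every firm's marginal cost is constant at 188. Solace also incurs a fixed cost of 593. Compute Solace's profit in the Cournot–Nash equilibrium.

4015

Each firm earns π_i = (476 - 2Q)q_i - 188q_i.
Setting ∂π_i/∂q_i = 0 with rivals' quantities fixed: 288 - 4q_i - 2q_j = 0.
With identical firms every q_j equals q_i, so q_j = q_i and 288 = 6q_i, giving q_i = 48.
Price P = 476 - 2·96 = 284.
Solace's profit: (284 - 188)·48 - 593 = 4015.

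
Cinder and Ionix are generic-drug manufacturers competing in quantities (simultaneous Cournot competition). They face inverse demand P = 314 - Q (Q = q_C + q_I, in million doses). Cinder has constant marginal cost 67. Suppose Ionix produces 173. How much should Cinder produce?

37

With the rival's output fixed at 173, Cinder's profit is π_C = (314 - 173 - q_C)q_C - (67q_C) = (141 - q_C)q_C - (67q_C).
∂π_C/∂q_C = 74 - 2q_C = 0, so q_C = 37.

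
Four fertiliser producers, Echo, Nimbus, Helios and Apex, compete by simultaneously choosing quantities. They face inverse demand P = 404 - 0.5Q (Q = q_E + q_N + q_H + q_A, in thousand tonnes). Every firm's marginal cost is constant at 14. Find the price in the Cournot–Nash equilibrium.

A representative firm's profit is π_i = q_i(404 - 0.5Q) - 14q_i.
First-order condition (treating rivals' output as given): 390 - q_i - (1/2)·Σ_{j≠i} q_j = 0.
With identical firms every q_j equals q_i, so Σ_{j≠i} q_j = 3q_i and 390 = (5/2)q_i, giving q_i = 156.
Total output Q = 624, so price P = 404 - (1/2)·624 = 92.

92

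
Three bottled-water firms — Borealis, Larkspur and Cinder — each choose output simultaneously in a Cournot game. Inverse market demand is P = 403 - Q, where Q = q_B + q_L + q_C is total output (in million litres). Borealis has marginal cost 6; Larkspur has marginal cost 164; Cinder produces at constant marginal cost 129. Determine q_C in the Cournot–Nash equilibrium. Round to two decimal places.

46.50

Borealis's profit: π_B = (403 - Q)q_B - (6q_B). Setting ∂π_B/∂q_B = 0: 397 - 2q_B - (q_L + q_C) = 0.
Larkspur's first-order condition: 239 - 2q_L - (q_B + q_C) = 0.
Cinder's first-order condition: 274 - 2q_C - (q_B + q_L) = 0.
Summing all 3 equations gives 910 − 4Q = 0, hence Q = 455/2.
Back-substituting: q_B = (397 − 455/2) = 339/2, q_L = (239 − 455/2) = 23/2, q_C = (274 − 455/2) = 93/2.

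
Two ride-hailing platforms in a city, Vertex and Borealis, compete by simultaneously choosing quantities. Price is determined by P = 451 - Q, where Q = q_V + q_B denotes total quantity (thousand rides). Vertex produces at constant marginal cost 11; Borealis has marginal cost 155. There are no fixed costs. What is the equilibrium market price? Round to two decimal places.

Vertex's profit: π_V = (451 - Q)q_V - (11q_V). Setting ∂π_V/∂q_V = 0: 440 - 2q_V - (q_B) = 0.
Borealis's first-order condition: 296 - 2q_B - (q_V) = 0.
So q_V = (440 - q_B)/2 and q_B = (296 - q_V)/2.
Solving the pair: q_V = 584/3, q_B = 152/3.
Total output Q = 736/3, so price P = 451 - 736/3 = 617/3.

205.67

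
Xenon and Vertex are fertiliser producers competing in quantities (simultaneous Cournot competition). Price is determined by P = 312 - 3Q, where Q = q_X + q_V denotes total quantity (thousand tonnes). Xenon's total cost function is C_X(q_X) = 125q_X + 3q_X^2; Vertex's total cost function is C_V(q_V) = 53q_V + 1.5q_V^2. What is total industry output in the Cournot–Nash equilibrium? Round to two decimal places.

Xenon's profit: π_X = (312 - 3Q)q_X - (125q_X + 3q_X²). Setting ∂π_X/∂q_X = 0: 187 - 12q_X - 3(q_V) = 0.
Vertex's first-order condition: 259 - 9q_V - 3(q_X) = 0.
Rearranging gives the reaction functions q_X = (187 - 3q_V)/12 and q_V = (259 - 3q_X)/9.
Substituting one into the other gives q_X = 302/33 and q_V = 283/11.
Total output Q = 302/33 + 283/11 = 1151/33.

34.88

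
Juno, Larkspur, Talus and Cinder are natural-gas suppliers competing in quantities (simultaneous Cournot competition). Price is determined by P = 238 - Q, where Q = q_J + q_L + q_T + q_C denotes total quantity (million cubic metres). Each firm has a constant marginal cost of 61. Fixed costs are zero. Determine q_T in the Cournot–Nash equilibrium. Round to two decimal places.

35.40

Each firm earns π_i = (238 - Q)q_i - 61q_i.
First-order condition (treating rivals' output as given): 177 - 2q_i - Σ_{j≠i} q_j = 0.
By symmetry each firm produces the same amount; substituting Σ_{j≠i} q_j = 3q_i yields q_i = 177/5.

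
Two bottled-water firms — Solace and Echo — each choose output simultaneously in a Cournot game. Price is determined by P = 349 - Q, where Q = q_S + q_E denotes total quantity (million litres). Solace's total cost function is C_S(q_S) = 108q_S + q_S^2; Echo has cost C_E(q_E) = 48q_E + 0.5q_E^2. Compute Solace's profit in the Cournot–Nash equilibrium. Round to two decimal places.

2943.54

Solace's profit: π_S = (349 - Q)q_S - (108q_S + q_S²). Setting ∂π_S/∂q_S = 0: 241 - 4q_S - (q_E) = 0.
Echo's first-order condition: 301 - 3q_E - (q_S) = 0.
Rearranging gives the reaction functions q_S = (241 - q_E)/4 and q_E = (301 - q_S)/3.
Solving the pair: q_S = 422/11, q_E = 963/11.
Price P = 349 - 1385/11 = 223.0909.
Solace's profit: 223.0909·(422/11) - 108·(422/11) - (422/11)² = 2943.5372.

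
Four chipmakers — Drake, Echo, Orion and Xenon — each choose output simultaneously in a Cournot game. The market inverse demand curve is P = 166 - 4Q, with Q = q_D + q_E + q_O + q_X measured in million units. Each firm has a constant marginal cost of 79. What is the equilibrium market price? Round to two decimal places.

96.40

A representative firm's profit is π_i = q_i(166 - 4Q) - 79q_i.
Setting ∂π_i/∂q_i = 0 with rivals' quantities fixed: 87 - 8q_i - 4·Σ_{j≠i} q_j = 0.
By symmetry each firm produces the same amount; substituting Σ_{j≠i} q_j = 3q_i yields q_i = 87/20.
Total output Q = 87/5, so price P = 166 - 4·(87/5) = 482/5.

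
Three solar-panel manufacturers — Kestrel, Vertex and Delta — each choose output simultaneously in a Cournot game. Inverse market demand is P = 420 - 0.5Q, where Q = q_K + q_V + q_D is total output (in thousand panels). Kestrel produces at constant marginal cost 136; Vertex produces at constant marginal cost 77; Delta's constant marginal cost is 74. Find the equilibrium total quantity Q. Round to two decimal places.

Kestrel's profit: π_K = (420 - 0.5Q)q_K - (136q_K). Setting ∂π_K/∂q_K = 0: 284 - q_K - (1/2)(q_V + q_D) = 0.
Vertex's first-order condition: 343 - q_V - (1/2)(q_K + q_D) = 0.
Delta's profit: π_D = (420 - 0.5Q)q_D - (74q_D). Setting ∂π_D/∂q_D = 0: 346 - q_D - (1/2)(q_K + q_V) = 0.
Summing all 3 equations gives 973 − 2Q = 0, hence Q = 973/2.
Back-substituting: q_K = (284 − 973/4)/(1/2) = 163/2, q_V = (343 − 973/4)/(1/2) = 399/2, q_D = (346 − 973/4)/(1/2) = 411/2.
Total output Q = 163/2 + 399/2 + 411/2 = 973/2.

486.50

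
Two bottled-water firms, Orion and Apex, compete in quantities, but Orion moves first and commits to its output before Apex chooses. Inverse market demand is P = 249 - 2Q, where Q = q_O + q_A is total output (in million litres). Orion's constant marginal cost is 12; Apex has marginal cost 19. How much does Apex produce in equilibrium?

The follower Apex best-responds to any q_O: π_A = (249 - 2Q)q_A - 19q_A.
∂π_A/∂q_A = 230 - 2q_O - 4q_A = 0 gives the reaction function q_A = (230 - 2q_O)/4.
Orion substitutes q_A(q_O) into its own profit: π_O = q_O(249 - 2q_O - (230 - 2q_O)/2) - 12q_O = (134 - q_O)q_O - 12q_O.
The leader's first-order condition 122 - 2q_O = 0 yields q_O = 61.
Then q_A = (230 - 2·61)/4 = 27.

27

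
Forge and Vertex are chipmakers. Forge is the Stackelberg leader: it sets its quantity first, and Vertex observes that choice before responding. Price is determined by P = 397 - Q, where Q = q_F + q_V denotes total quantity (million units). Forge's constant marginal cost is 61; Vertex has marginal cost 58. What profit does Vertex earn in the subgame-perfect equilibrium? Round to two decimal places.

7439.06

Solve by backward induction. Given q_F, the follower Vertex maximises π_V = (397 - q_F - q_V)q_V - 58q_V.
Setting the follower's marginal profit to zero, 339 - q_F - 2q_V = 0, i.e. q_V = (339 - q_F)/2.
Forge substitutes q_V(q_F) into its own profit: π_F = q_F(397 - q_F - (339 - q_F)/2) - 61q_F = (455/2 - (1/2)q_F)q_F - 61q_F.
Maximising: ∂π_F/∂q_F = 333/2 - q_F = 0, giving q_F = 333/2.
Then q_V = (339 - 333/2)/2 = 345/4.
Price P = 397 - 1011/4 = 577/4.
Vertex's profit: (577/4 - 58)·(345/4) = 7439.0625.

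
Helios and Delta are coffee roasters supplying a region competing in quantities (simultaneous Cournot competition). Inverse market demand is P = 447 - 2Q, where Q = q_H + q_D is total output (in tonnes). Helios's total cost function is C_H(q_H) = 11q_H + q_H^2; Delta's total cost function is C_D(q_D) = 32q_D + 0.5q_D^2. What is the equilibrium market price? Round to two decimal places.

218.69

Helios's profit: π_H = (447 - 2Q)q_H - (11q_H + q_H²). Setting ∂π_H/∂q_H = 0: 436 - 6q_H - 2(q_D) = 0.
Delta's profit: π_D = (447 - 2Q)q_D - (32q_D + (1/2)q_D²). Setting ∂π_D/∂q_D = 0: 415 - 5q_D - 2(q_H) = 0.
So q_H = (436 - 2q_D)/6 and q_D = (415 - 2q_H)/5.
Solving the pair: q_H = 675/13, q_D = 809/13.
Total output Q = 1484/13, so price P = 447 - 2·(1484/13) = 218.6923.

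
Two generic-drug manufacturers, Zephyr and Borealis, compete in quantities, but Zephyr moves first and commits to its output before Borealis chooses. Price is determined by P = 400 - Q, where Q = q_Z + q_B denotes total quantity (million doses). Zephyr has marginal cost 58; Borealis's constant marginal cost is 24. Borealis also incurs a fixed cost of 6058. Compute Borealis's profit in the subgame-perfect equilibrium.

6263

Solve by backward induction. Given q_Z, the follower Borealis maximises π_B = (400 - q_Z - q_B)q_B - 24q_B.
Follower FOC: 376 - q_Z - 2q_B = 0, so q_B(q_Z) = (376 - q_Z)/2.
The leader anticipates this reaction. Substituting into P = 400 - Q gives P = 212 - (1/2)q_Z, so π_Z = (212 - (1/2)q_Z)q_Z - 58q_Z.
Leader FOC: 154 - q_Z = 0, so q_Z = 154.
Then q_B = (376 - 154)/2 = 111.
Price P = 400 - 265 = 135.
Borealis's profit: (135 - 24)·111 - 6058 = 6263.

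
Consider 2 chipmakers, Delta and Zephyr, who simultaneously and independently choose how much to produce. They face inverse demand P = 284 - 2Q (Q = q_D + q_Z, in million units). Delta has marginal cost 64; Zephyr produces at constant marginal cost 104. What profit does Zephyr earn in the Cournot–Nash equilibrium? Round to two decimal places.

Delta's profit: π_D = (284 - 2Q)q_D - (64q_D). Setting ∂π_D/∂q_D = 0: 220 - 4q_D - 2(q_Z) = 0.
Zephyr's profit: π_Z = (284 - 2Q)q_Z - (104q_Z). Setting ∂π_Z/∂q_Z = 0: 180 - 4q_Z - 2(q_D) = 0.
Best responses: q_D = (220 - 2q_Z)/4, q_Z = (180 - 2q_D)/4.
Substituting one into the other gives q_D = 130/3 and q_Z = 70/3.
Price P = 284 - 2·(200/3) = 452/3.
Zephyr's profit: (452/3 - 104)·(70/3) = 1088.8889.

1088.89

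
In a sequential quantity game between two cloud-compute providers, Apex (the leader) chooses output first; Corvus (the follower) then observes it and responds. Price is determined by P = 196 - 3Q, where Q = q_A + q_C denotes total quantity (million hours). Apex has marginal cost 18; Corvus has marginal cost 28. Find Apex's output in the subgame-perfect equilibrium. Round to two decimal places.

Solve by backward induction. Given q_A, the follower Corvus maximises π_C = (196 - 3q_A - 3q_C)q_C - 28q_C.
∂π_C/∂q_C = 168 - 3q_A - 6q_C = 0 gives the reaction function q_C = (168 - 3q_A)/6.
Apex substitutes q_C(q_A) into its own profit: π_A = q_A(196 - 3q_A - (168 - 3q_A)/2) - 18q_A = (112 - (3/2)q_A)q_A - 18q_A.
Leader FOC: 94 - 3q_A = 0, so q_A = 94/3.
Then q_C = (168 - 3·(94/3))/6 = 37/3.

31.33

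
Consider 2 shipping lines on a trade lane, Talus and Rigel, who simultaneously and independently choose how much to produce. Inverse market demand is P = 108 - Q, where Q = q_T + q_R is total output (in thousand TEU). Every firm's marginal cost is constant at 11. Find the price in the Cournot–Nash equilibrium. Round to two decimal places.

43.33

A representative firm's profit is π_i = q_i(108 - Q) - 11q_i.
First-order condition (treating rivals' output as given): 97 - 2q_i - q_j = 0.
With identical firms every q_j equals q_i, so q_j = q_i and 97 = 3q_i, giving q_i = 97/3.
Total output Q = 194/3, so price P = 108 - 194/3 = 130/3.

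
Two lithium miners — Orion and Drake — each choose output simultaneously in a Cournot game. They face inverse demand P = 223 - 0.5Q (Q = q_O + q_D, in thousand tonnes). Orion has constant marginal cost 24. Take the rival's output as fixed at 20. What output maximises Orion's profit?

189

With the rival's output fixed at 20, Orion's profit is π_O = (223 - (1/2)·20 - (1/2)q_O)q_O - (24q_O) = (213 - (1/2)q_O)q_O - (24q_O).
∂π_O/∂q_O = 189 - q_O = 0, so q_O = 189.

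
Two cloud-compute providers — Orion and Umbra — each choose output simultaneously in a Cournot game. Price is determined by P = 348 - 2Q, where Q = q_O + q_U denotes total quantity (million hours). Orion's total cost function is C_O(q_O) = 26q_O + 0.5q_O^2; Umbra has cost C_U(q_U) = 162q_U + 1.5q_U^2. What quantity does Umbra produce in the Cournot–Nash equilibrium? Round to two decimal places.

9.23

Orion's profit: π_O = (348 - 2Q)q_O - (26q_O + (1/2)q_O²). Setting ∂π_O/∂q_O = 0: 322 - 5q_O - 2(q_U) = 0.
Umbra's profit: π_U = (348 - 2Q)q_U - (162q_U + (3/2)q_U²). Setting ∂π_U/∂q_U = 0: 186 - 7q_U - 2(q_O) = 0.
So q_O = (322 - 2q_U)/5 and q_U = (186 - 2q_O)/7.
Substituting one into the other gives q_O = 1882/31 and q_U = 286/31.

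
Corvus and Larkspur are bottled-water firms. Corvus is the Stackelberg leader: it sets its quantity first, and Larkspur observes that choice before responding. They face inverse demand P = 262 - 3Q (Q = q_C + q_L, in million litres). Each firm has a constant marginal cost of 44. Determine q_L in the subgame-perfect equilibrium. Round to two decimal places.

The follower Larkspur best-responds to any q_C: π_L = (262 - 3Q)q_L - 44q_L.
Follower FOC: 218 - 3q_C - 6q_L = 0, so q_L(q_C) = (218 - 3q_C)/6.
The leader anticipates this reaction. Substituting into P = 262 - 3Q gives P = 153 - (3/2)q_C, so π_C = (153 - (3/2)q_C)q_C - 44q_C.
Maximising: ∂π_C/∂q_C = 109 - 3q_C = 0, giving q_C = 109/3.
Then q_L = (218 - 3·(109/3))/6 = 109/6.

18.17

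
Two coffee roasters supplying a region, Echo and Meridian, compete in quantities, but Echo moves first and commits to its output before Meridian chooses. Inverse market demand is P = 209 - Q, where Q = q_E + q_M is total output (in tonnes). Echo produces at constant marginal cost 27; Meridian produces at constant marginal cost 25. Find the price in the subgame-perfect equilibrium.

72

The follower Meridian best-responds to any q_E: π_M = (209 - Q)q_M - 25q_M.
∂π_M/∂q_M = 184 - q_E - 2q_M = 0 gives the reaction function q_M = (184 - q_E)/2.
The leader anticipates this reaction. Substituting into P = 209 - Q gives P = 117 - (1/2)q_E, so π_E = (117 - (1/2)q_E)q_E - 27q_E.
Leader FOC: 90 - q_E = 0, so q_E = 90.
Then q_M = (184 - 90)/2 = 47.
Total output Q = 137, so price P = 209 - 137 = 72.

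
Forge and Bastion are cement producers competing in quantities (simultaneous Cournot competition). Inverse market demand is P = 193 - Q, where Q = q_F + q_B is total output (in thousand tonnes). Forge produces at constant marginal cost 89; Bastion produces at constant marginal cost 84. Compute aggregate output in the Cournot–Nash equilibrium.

Forge's profit: π_F = (193 - Q)q_F - (89q_F). Setting ∂π_F/∂q_F = 0: 104 - 2q_F - (q_B) = 0.
Bastion's first-order condition: 109 - 2q_B - (q_F) = 0.
So q_F = (104 - q_B)/2 and q_B = (109 - q_F)/2.
Substituting one into the other gives q_F = 33 and q_B = 38.
Total output Q = 33 + 38 = 71.

71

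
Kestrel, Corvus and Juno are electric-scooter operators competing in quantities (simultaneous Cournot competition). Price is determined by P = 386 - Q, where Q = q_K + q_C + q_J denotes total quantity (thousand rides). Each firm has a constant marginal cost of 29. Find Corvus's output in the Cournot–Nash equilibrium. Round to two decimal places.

89.25

Each firm earns π_i = (386 - Q)q_i - 29q_i.
First-order condition (treating rivals' output as given): 357 - 2q_i - Σ_{j≠i} q_j = 0.
By symmetry each firm produces the same amount; substituting Σ_{j≠i} q_j = 2q_i yields q_i = 357/4.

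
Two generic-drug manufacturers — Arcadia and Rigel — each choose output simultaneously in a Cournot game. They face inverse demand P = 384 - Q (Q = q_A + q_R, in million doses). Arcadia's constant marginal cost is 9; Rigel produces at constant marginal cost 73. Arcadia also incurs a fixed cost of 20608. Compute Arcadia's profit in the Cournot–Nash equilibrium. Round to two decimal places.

Arcadia's profit: π_A = (384 - Q)q_A - (9q_A). Setting ∂π_A/∂q_A = 0: 375 - 2q_A - (q_R) = 0.
Rigel's profit: π_R = (384 - Q)q_R - (73q_R). Setting ∂π_R/∂q_R = 0: 311 - 2q_R - (q_A) = 0.
So q_A = (375 - q_R)/2 and q_R = (311 - q_A)/2.
Substituting one into the other gives q_A = 439/3 and q_R = 247/3.
Price P = 384 - 686/3 = 466/3.
Arcadia's profit: (466/3 - 9)·(439/3) - 20608 = 805.4444.

805.44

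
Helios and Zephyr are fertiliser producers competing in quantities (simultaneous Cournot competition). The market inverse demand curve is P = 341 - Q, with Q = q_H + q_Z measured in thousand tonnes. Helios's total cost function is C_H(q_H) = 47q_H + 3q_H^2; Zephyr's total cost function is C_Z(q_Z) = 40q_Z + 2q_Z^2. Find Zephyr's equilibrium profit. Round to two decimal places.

6069.26

Helios's profit: π_H = (341 - Q)q_H - (47q_H + 3q_H²). Setting ∂π_H/∂q_H = 0: 294 - 8q_H - (q_Z) = 0.
Zephyr's profit: π_Z = (341 - Q)q_Z - (40q_Z + 2q_Z²). Setting ∂π_Z/∂q_Z = 0: 301 - 6q_Z - (q_H) = 0.
Rearranging gives the reaction functions q_H = (294 - q_Z)/8 and q_Z = (301 - q_H)/6.
Substituting one into the other gives q_H = 1463/47 and q_Z = 44.9787.
Price P = 341 - 76.1064 = 264.8936.
Zephyr's profit: 264.8936·44.9787 - 40·44.9787 - 2·44.9787² = 6069.2567.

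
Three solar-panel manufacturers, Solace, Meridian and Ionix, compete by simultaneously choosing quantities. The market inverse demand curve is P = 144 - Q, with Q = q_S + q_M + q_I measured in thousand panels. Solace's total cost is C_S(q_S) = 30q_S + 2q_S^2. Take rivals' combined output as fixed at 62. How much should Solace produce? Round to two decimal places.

8.67

With rivals' combined output fixed at 62, Solace's profit is π_S = (144 - 62 - q_S)q_S - (30q_S + 2q_S²) = (82 - q_S)q_S - (30q_S + 2q_S²).
∂π_S/∂q_S = 52 - 6q_S = 0, so q_S = 26/3.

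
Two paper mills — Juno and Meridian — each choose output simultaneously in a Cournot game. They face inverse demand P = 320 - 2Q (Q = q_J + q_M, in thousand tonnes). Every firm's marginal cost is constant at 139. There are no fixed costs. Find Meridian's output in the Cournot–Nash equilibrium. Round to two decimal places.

Each firm earns π_i = (320 - 2Q)q_i - 139q_i.
First-order condition (treating rivals' output as given): 181 - 4q_i - 2q_j = 0.
By symmetry each firm produces the same amount; substituting q_j = q_i yields q_i = 181/6.

30.17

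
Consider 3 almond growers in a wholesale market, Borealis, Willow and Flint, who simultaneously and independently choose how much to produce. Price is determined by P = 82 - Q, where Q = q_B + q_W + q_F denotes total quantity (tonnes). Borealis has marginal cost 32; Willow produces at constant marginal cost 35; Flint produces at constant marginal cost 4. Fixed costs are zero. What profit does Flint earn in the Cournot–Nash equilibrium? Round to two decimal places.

Borealis's profit: π_B = (82 - Q)q_B - (32q_B). Setting ∂π_B/∂q_B = 0: 50 - 2q_B - (q_W + q_F) = 0.
Willow's first-order condition: 47 - 2q_W - (q_B + q_F) = 0.
Flint's first-order condition: 78 - 2q_F - (q_B + q_W) = 0.
Adding the 3 first-order conditions: 175 − 4Q = 0, so Q = 175/4.
Back-substituting: q_B = (50 − 175/4) = 25/4, q_W = (47 − 175/4) = 13/4, q_F = (78 − 175/4) = 137/4.
Price P = 82 - 175/4 = 153/4.
Flint's profit: (153/4 - 4)·(137/4) = 1173.0625.

1173.06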